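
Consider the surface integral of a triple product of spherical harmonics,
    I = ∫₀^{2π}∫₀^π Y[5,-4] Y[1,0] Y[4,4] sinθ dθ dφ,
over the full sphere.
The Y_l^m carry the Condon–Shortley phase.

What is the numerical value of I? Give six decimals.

0.147319

m-sum 0 ✓  L=10 even ✓  4≤4≤6 ✓
Π(2lᵢ+1) = 11×3×9 = 297
triangle coeff Δ(5,1,4) = 1/495
Σ_t [1,1]: t=1:−1/576 = -1/576
(3j)²=5/99 [(5 1 4; 0 0 0)], sign=-1
Σ_t [1,1]: t=1:−1/40320 = -1/40320
(3j)²=1/55 [(5 1 4; -4 0 4)], sign=-1
⇒ 4πI² = 3/11
I = (+1)√(3/11/(4π)) = 0.14731920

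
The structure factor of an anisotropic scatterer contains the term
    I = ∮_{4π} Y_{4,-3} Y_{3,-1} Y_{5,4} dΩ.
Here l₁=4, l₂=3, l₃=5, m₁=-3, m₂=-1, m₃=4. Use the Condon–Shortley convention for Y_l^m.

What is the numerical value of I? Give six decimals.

Checks pass: Σm=0; 12 even; l₃=5∈[1,7].
(2·4+1)(2·3+1)(2·5+1) = 693
Δ: 2! 6! 4! / 13! → 1/180180
sum: t=0:+1/576 t=1:−1/144 t=2:+1/576 = -1/288
3j²(4 3 5; 0 0 0) = Δ·Π!·Σ² = 20/1001  (sign +1)
sum: t=1:−1/4320 t=2:+1/5760 = -1/17280
3j²(4 3 5; -3 -1 4) = Δ·Π!·Σ² = 7/4290  (sign +1)
combine: 4πI² = 693·20/1001·7/4290 = 42/1859
take √, sign +1: I = 0.04240138

0.042401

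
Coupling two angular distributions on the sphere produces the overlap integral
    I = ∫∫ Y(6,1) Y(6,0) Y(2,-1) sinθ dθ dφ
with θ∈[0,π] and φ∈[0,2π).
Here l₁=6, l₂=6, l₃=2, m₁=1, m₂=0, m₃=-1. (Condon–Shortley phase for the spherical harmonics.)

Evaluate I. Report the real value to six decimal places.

m-sum 0 ✓  L=14 even ✓  0≤2≤12 ✓
Π(2lᵢ+1) = 13×13×5 = 845
triangle coeff Δ(6,6,2) = 1/90090
Σ_t [4,6]: t=4:+1/69120 t=5:−1/14400 t=6:+1/69120 = -7/172800
(3j)²=14/715 [(6 6 2; 0 0 0)], sign=-1
Σ_t [4,5]: t=4:+1/34560 t=5:−1/28800 = -1/172800
(3j)²=1/1430 [(6 6 2; 1 0 -1)], sign=+1
⇒ 4πI² = 7/605
I = (-1)√(7/605/(4π)) = -0.03034355

-0.030344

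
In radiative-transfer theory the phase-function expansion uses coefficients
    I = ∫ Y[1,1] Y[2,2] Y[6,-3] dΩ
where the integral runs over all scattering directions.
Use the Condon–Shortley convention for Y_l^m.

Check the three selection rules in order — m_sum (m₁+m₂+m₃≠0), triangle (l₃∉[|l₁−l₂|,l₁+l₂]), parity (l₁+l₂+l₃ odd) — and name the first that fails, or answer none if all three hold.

Σmᵢ = 0  ✓
l₃∈[|l₁−l₂|,l₁+l₂]=[1,3], have l₃=6  ✗
Σlᵢ = 9 ⇒ odd

triangle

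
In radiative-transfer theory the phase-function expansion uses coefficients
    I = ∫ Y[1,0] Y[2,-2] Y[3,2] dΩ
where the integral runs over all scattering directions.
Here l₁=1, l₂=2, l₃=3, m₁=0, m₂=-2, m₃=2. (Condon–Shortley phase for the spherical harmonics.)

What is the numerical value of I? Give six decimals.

m-sum 0 ✓  L=6 even ✓  1≤3≤3 ✓
Π(2lᵢ+1) = 3×5×7 = 105
triangle coeff Δ(1,2,3) = 1/105
Σ_t [0,0]: t=0:+1/4 = 1/4
(3j)²=3/35 [(1 2 3; 0 0 0)], sign=-1
Σ_t [0,0]: t=0:+1/24 = 1/24
(3j)²=1/21 [(1 2 3; 0 -2 2)], sign=-1
⇒ 4πI² = 3/7
I = (+1)√(3/7/(4π)) = 0.18467439

0.184674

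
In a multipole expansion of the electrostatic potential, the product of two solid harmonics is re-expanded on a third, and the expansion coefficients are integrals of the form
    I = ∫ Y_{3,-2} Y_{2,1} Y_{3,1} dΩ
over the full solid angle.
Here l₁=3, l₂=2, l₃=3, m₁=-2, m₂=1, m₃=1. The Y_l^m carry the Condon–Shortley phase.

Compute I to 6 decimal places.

Checks pass: Σm=0; 8 even; l₃=3∈[1,5].
(2·3+1)(2·2+1)(2·3+1) = 245
Δ: 2! 4! 2! / 9! → 1/3780
sum: t=0:+1/24 t=1:−1/4 t=2:+1/24 = -1/6
3j²(3 2 3; 0 0 0) = Δ·Π!·Σ² = 4/105  (sign +1)
sum: t=1:−1/48 t=2:+1/12 = 1/16
3j²(3 2 3; -2 1 1) = Δ·Π!·Σ² = 1/28  (sign +1)
combine: 4πI² = 245·4/105·1/28 = 1/3
take √, sign +1: I = 0.16286750

0.162868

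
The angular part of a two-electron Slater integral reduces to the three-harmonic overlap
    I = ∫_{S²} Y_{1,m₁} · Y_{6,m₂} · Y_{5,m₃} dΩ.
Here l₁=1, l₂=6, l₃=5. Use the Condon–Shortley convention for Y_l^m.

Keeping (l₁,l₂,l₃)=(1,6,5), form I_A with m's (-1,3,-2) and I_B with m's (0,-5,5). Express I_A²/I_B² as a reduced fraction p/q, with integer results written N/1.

l's match ⇒ only the (l;m) 3-j factors differ between A and B.
A: triangle coeff Δ(1,6,5) = 1/858; Σ_t [2,2]: t=2:+1/60480 = 1/60480; (3j)²=6/143 [(1 6 5; -1 3 -2)], sign=-1
B: triangle coeff Δ(1,6,5) = 1/858; Σ_t [1,1]: t=1:−1/3628800 = -1/3628800; (3j)²=1/78 [(1 6 5; 0 -5 5)], sign=-1
I_A²/I_B² = (6/143)/(1/78) = 36/11

36/11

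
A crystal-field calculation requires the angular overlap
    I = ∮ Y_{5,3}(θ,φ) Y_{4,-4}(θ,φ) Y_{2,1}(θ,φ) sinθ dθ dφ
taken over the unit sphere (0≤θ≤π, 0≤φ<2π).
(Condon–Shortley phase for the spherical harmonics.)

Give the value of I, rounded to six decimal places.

L=11 odd ⇒ parity kills the (l;000) factor ⇒ I = 0

0.000000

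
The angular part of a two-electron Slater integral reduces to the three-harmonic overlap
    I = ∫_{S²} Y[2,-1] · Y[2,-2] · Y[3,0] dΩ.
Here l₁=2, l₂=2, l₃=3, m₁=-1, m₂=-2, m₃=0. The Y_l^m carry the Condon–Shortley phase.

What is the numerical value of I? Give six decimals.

0.000000

Σmᵢ = -3 ≠ 0, so the φ-integral vanishes; I = 0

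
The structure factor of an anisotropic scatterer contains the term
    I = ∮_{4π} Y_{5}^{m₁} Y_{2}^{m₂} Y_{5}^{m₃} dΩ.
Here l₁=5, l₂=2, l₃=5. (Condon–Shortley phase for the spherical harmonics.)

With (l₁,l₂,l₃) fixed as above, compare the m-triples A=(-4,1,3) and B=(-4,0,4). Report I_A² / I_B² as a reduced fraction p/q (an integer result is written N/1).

49/12

l's match ⇒ only the (l;m) 3-j factors differ between A and B.
A: triangle coeff Δ(5,2,5) = 1/38610; Σ_t [1,2]: t=1:−1/80640 t=2:+1/10080 = 1/11520; (3j)²=49/1430 [(5 2 5; -4 1 3)], sign=+1
B: triangle coeff Δ(5,2,5) = 1/38610; Σ_t [1,2]: t=1:−1/40320 t=2:+1/20160 = 1/40320; (3j)²=6/715 [(5 2 5; -4 0 4)], sign=-1
I_A²/I_B² = (49/1430)/(6/715) = 49/12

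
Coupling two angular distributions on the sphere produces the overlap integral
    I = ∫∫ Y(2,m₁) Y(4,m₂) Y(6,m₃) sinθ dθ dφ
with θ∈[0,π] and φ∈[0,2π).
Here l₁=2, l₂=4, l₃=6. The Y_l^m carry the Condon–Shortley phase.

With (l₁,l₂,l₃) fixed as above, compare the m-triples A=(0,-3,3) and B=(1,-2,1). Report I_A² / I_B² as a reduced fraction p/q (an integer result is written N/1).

Same 2,4,6: normalisation and zero-m 3j drop out of the ratio.
A: Δ: 0! 4! 8! / 13! → 1/6435; sum: t=0:+1/20160 = 1/20160; 3j²(2 4 6; 0 -3 3) = Δ·Π!·Σ² = 12/715  (sign -1)
B: Δ: 0! 4! 8! / 13! → 1/6435; sum: t=0:+1/8640 = 1/8640; 3j²(2 4 6; 1 -2 1) = Δ·Π!·Σ² = 14/1287  (sign -1)
I_A²/I_B² = (12/715)/(14/1287) = 54/35

54/35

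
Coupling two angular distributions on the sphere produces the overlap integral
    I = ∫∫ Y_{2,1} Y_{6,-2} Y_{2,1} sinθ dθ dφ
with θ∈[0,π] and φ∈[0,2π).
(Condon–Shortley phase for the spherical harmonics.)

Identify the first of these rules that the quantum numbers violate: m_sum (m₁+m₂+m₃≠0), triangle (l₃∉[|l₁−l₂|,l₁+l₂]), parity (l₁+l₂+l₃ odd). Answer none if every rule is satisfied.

azimuthal sum: 1 − 2 + 1 = 0  ✓
4 ≤ 2 ≤ 8 (triangle on l)  ✗
L = 2 + 6 + 2 = 10 (even)

triangle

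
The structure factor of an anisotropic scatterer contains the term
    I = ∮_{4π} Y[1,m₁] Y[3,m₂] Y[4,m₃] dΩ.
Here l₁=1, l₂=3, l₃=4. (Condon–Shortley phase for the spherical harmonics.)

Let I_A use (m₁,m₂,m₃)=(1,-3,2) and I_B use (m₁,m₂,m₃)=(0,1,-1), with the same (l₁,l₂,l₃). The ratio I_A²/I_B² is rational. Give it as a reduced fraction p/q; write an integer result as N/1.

Shared (l₁,l₂,l₃)=(1,3,4): N and (l;000)² cancel in I_A²/I_B².
A: Δ = 0!·2!·6!/9! = 1/252; Racah Σ t=0..0: t=0:+1/1440 = 1/1440; ⇒ 3j(1 3 4; 1 -3 2)² = 1/252, sgn +1
B: Δ = 0!·2!·6!/9! = 1/252; Racah Σ t=0..0: t=0:+1/48 = 1/48; ⇒ 3j(1 3 4; 0 1 -1)² = 5/84, sgn -1
I_A²/I_B² = (1/252)/(5/84) = 1/15

1/15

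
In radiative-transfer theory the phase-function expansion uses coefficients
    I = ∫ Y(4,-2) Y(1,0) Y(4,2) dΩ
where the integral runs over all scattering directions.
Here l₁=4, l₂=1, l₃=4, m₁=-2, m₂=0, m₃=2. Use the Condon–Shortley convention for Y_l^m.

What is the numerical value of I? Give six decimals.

0.000000

Σlᵢ=9 odd — θ-integrand is odd under cosθ→−cosθ; I=0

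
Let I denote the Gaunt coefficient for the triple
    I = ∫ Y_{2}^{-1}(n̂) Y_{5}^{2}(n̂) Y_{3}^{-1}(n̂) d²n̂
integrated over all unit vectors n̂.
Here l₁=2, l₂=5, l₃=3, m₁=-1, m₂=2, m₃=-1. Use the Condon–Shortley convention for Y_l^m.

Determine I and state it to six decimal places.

0.245532

Checks pass: Σm=0; 10 even; l₃=3∈[3,7].
(2·2+1)(2·5+1)(2·3+1) = 385
Δ: 4! 0! 6! / 11! → 1/2310
sum: t=2:+1/144 = 1/144
3j²(2 5 3; 0 0 0) = Δ·Π!·Σ² = 10/231  (sign -1)
sum: t=3:−1/288 = -1/288
3j²(2 5 3; -1 2 -1) = Δ·Π!·Σ² = 1/22  (sign -1)
combine: 4πI² = 385·10/231·1/22 = 25/33
take √, sign +1: I = 0.24553200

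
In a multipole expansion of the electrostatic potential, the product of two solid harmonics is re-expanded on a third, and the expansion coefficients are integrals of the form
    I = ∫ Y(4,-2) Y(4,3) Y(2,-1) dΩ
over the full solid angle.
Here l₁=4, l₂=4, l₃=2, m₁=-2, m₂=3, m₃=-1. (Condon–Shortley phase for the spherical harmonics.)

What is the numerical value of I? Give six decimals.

-0.187702

Rules hold: Σm=0, L=10 even, 0≤2≤8.
N = 9·9·5 = 405
Δ = 6!·2!·2!/11! = 1/13860
Racah Σ t=2..4: t=2:+1/192 t=3:−1/36 t=4:+1/192 = -5/288
⇒ 3j(4 4 2; 0 0 0)² = 20/693, sgn -1
Racah Σ t=5..6: t=5:−1/240 t=6:+1/1440 = -1/288
⇒ 3j(4 4 2; -2 3 -1)² = 5/132, sgn +1
4πI² = N·(3j₀)²·(3jₘ)² = 375/847
I = -1·√(0.442739/4π) = -0.18770204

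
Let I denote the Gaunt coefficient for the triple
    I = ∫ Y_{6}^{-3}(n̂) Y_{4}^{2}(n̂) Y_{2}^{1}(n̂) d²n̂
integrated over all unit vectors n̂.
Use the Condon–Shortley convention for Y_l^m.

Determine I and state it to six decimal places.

-0.252474

Rules hold: Σm=0, L=12 even, 2≤2≤10.
N = 13·9·5 = 585
Δ = 8!·4!·0!/13! = 1/6435
Racah Σ t=4..4: t=4:+1/2304 = 1/2304
⇒ 3j(6 4 2; 0 0 0)² = 5/143, sgn +1
Racah Σ t=6..6: t=6:+1/8640 = 1/8640
⇒ 3j(6 4 2; -3 2 1)² = 28/715, sgn -1
4πI² = N·(3j₀)²·(3jₘ)² = 1260/1573
I = -1·√(0.801017/4π) = -0.25247360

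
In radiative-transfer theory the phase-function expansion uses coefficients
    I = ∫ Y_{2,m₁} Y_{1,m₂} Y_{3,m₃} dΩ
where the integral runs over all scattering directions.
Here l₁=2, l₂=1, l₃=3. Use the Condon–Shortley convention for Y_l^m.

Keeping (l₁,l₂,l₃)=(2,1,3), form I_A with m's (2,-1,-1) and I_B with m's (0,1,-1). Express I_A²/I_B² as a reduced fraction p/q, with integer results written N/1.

1/6

l's match ⇒ only the (l;m) 3-j factors differ between A and B.
A: triangle coeff Δ(2,1,3) = 1/105; Σ_t [0,0]: t=0:+1/48 = 1/48; (3j)²=1/105 [(2 1 3; 2 -1 -1)], sign=+1
B: triangle coeff Δ(2,1,3) = 1/105; Σ_t [0,0]: t=0:+1/8 = 1/8; (3j)²=2/35 [(2 1 3; 0 1 -1)], sign=+1
I_A²/I_B² = (1/105)/(2/35) = 1/6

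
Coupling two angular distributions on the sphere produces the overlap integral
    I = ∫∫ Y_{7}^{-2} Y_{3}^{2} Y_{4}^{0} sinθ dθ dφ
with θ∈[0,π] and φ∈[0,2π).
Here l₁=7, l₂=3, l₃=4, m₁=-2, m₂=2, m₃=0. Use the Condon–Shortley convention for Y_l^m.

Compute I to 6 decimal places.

0.169123

Checks pass: Σm=0; 14 even; l₃=4∈[4,10].
(2·7+1)(2·3+1)(2·4+1) = 945
Δ: 6! 8! 0! / 15! → 1/45045
sum: t=3:−1/20736 = -1/20736
3j²(7 3 4; 0 0 0) = Δ·Π!·Σ² = 35/1287  (sign -1)
sum: t=5:−1/69120 = -1/69120
3j²(7 3 4; -2 2 0) = Δ·Π!·Σ² = 2/143  (sign -1)
combine: 4πI² = 945·35/1287·2/143 = 7350/20449
take √, sign +1: I = 0.16912301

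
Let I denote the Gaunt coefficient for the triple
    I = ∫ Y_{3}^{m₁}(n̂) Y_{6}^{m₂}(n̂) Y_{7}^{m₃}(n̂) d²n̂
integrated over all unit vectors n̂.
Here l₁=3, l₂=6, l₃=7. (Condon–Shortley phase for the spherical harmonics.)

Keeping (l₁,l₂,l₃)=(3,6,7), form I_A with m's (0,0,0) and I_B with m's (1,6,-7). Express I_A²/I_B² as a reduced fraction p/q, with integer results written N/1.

Same 3,6,7: normalisation and zero-m 3j drop out of the ratio.
A: Δ: 2! 4! 10! / 17! → 1/2042040; sum: t=0:+1/207360 t=1:−1/57600 t=2:+1/207360 = -1/129600; 3j²(3 6 7; 0 0 0) = Δ·Π!·Σ² = 168/12155  (sign +1)
B: Δ: 2! 4! 10! / 17! → 1/2042040; sum: t=2:+1/174182400 = 1/174182400; 3j²(3 6 7; 1 6 -7) = Δ·Π!·Σ² = 11/340  (sign +1)
I_A²/I_B² = (168/12155)/(11/340) = 672/1573

672/1573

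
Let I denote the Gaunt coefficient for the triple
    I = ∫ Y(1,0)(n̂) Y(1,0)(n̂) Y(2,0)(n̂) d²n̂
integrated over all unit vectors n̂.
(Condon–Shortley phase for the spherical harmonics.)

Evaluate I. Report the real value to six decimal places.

0.252313

Rules hold: Σm=0, L=4 even, 0≤2≤2.
N = 3·3·5 = 45
Δ = 0!·2!·2!/5! = 1/30
Racah Σ t=0..0: t=0:+1/1 = 1/1
⇒ 3j(1 1 2; 0 0 0)² = 2/15, sgn +1
(m-triple is (0,0,0) — same symbol as above.)
4πI² = N·(3j₀)²·(3jₘ)² = 4/5
I = +1·√(0.8/4π) = 0.25231325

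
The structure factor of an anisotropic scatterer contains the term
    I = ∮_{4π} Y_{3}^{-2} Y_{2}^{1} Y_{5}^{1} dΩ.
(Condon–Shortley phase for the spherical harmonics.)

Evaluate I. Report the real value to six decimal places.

-0.117387

Rules hold: Σm=0, L=10 even, 1≤5≤5.
N = 7·5·11 = 385
Δ = 0!·6!·4!/11! = 1/2310
Racah Σ t=0..0: t=0:+1/144 = 1/144
⇒ 3j(3 2 5; 0 0 0)² = 10/231, sgn -1
Racah Σ t=0..0: t=0:+1/720 = 1/720
⇒ 3j(3 2 5; -2 1 1)² = 4/385, sgn +1
4πI² = N·(3j₀)²·(3jₘ)² = 40/231
I = -1·√(0.17316/4π) = -0.11738675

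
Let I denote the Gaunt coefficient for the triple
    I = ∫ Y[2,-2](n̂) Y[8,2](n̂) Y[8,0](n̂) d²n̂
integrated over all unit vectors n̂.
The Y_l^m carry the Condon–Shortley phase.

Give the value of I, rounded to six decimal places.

m-sum 0 ✓  L=18 even ✓  6≤8≤10 ✓
Π(2lᵢ+1) = 5×17×17 = 1445
triangle coeff Δ(2,8,8) = 1/348840
Σ_t [0,2]: t=0:+1/116121600 t=1:−1/25401600 t=2:+1/116121600 = -1/45158400
(3j)²=24/1615 [(2 8 8; 0 0 0)], sign=-1
Σ_t [2,2]: t=2:+1/116121600 = 1/116121600
(3j)²=7/323 [(2 8 8; -2 2 0)], sign=+1
⇒ 4πI² = 168/361
I = (-1)√(168/361/(4π)) = -0.19244034

-0.192440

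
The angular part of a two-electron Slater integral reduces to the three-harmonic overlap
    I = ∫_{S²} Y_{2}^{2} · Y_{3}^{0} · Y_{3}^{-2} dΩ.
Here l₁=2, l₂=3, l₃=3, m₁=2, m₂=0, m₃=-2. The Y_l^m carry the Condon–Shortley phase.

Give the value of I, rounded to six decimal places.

m-sum 0 ✓  L=8 even ✓  1≤3≤5 ✓
Π(2lᵢ+1) = 5×7×7 = 245
triangle coeff Δ(2,3,3) = 1/3780
Σ_t [0,2]: t=0:+1/24 t=1:−1/4 t=2:+1/24 = -1/6
(3j)²=4/105 [(2 3 3; 0 0 0)], sign=+1
Σ_t [0,0]: t=0:+1/24 = 1/24
(3j)²=1/21 [(2 3 3; 2 0 -2)], sign=-1
⇒ 4πI² = 4/9
I = (-1)√(4/9/(4π)) = -0.18806319

-0.188063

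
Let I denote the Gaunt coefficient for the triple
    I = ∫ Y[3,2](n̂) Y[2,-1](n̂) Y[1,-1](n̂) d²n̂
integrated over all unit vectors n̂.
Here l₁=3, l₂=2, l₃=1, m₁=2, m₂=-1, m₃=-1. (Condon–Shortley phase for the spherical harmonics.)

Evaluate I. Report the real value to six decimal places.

Rules hold: Σm=0, L=6 even, 1≤1≤5.
N = 7·5·3 = 105
Δ = 4!·2!·0!/7! = 1/105
Racah Σ t=2..2: t=2:+1/4 = 1/4
⇒ 3j(3 2 1; 0 0 0)² = 3/35, sgn -1
Racah Σ t=1..1: t=1:−1/12 = -1/12
⇒ 3j(3 2 1; 2 -1 -1)² = 2/21, sgn -1
4πI² = N·(3j₀)²·(3jₘ)² = 6/7
I = +1·√(0.857143/4π) = 0.26116903

0.261169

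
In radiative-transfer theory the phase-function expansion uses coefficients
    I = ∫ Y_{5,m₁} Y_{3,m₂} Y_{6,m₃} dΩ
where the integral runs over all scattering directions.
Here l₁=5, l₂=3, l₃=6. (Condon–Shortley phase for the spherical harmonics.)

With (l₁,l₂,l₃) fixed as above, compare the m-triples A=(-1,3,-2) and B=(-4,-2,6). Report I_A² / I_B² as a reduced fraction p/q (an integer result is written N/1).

Shared (l₁,l₂,l₃)=(5,3,6): N and (l;000)² cancel in I_A²/I_B².
A: Δ = 2!·8!·4!/15! = 1/675675; Racah Σ t=2..2: t=2:+1/27648 = 1/27648; ⇒ 3j(5 3 6; -1 3 -2)² = 10/429, sgn +1
B: Δ = 2!·8!·4!/15! = 1/675675; Racah Σ t=1..1: t=1:−1/967680 = -1/967680; ⇒ 3j(5 3 6; -4 -2 6)² = 3/91, sgn -1
I_A²/I_B² = (10/429)/(3/91) = 70/99

70/99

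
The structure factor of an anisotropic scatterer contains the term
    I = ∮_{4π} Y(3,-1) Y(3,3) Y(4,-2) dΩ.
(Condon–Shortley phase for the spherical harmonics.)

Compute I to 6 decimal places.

Checks pass: Σm=0; 10 even; l₃=4∈[0,6].
(2·3+1)(2·3+1)(2·4+1) = 441
Δ: 2! 4! 4! / 11! → 1/34650
sum: t=0:+1/72 t=1:−1/16 t=2:+1/72 = -5/144
3j²(3 3 4; 0 0 0) = Δ·Π!·Σ² = 2/77  (sign -1)
sum: t=2:+1/192 = 1/192
3j²(3 3 4; -1 3 -2) = Δ·Π!·Σ² = 3/77  (sign +1)
combine: 4πI² = 441·2/77·3/77 = 54/121
take √, sign -1: I = -0.18845135

-0.188451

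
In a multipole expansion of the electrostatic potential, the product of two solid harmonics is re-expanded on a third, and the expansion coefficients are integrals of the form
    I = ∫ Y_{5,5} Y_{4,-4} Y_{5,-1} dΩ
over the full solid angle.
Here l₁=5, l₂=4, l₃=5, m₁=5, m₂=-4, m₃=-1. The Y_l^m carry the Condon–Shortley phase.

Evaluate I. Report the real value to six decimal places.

-0.075170

m-sum 0 ✓  L=14 even ✓  1≤5≤9 ✓
Π(2lᵢ+1) = 11×9×11 = 1089
triangle coeff Δ(5,4,5) = 1/3153150
Σ_t [0,4]: t=0:+1/69120 t=1:−1/1728 t=2:+1/576 t=3:−1/1728 t=4:+1/69120 = 7/11520
(3j)²=2/143 [(5 4 5; 0 0 0)], sign=-1
Σ_t [0,0]: t=0:+1/414720 = 1/414720
(3j)²=2/429 [(5 4 5; 5 -4 -1)], sign=+1
⇒ 4πI² = 12/169
I = (-1)√(12/169/(4π)) = -0.07516962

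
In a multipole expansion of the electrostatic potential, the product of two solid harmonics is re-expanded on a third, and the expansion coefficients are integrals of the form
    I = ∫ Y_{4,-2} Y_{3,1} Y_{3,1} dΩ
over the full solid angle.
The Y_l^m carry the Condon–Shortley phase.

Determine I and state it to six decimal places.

Checks pass: Σm=0; 10 even; l₃=3∈[1,7].
(2·4+1)(2·3+1)(2·3+1) = 441
Δ: 4! 4! 2! / 11! → 1/34650
sum: t=1:−1/72 t=2:+1/16 t=3:−1/72 = 5/144
3j²(4 3 3; 0 0 0) = Δ·Π!·Σ² = 2/77  (sign -1)
sum: t=2:+1/192 t=3:−1/36 t=4:+1/192 = -5/288
3j²(4 3 3; -2 1 1) = Δ·Π!·Σ² = 20/693  (sign -1)
combine: 4πI² = 441·2/77·20/693 = 40/121
take √, sign +1: I = 0.16219310

0.162193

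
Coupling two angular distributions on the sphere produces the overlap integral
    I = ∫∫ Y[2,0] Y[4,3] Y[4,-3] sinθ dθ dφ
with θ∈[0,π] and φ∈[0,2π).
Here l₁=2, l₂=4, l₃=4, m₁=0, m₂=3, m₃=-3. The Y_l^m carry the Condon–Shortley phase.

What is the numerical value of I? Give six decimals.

Rules hold: Σm=0, L=10 even, 2≤4≤6.
N = 5·9·9 = 405
Δ = 2!·2!·6!/11! = 1/13860
Racah Σ t=0..2: t=0:+1/192 t=1:−1/36 t=2:+1/192 = -5/288
⇒ 3j(2 4 4; 0 0 0)² = 20/693, sgn -1
Racah Σ t=1..2: t=1:−1/720 t=2:+1/480 = 1/1440
⇒ 3j(2 4 4; 0 3 -3)² = 7/1980, sgn -1
4πI² = N·(3j₀)²·(3jₘ)² = 5/121
I = +1·√(0.0413223/4π) = 0.05734392

0.057344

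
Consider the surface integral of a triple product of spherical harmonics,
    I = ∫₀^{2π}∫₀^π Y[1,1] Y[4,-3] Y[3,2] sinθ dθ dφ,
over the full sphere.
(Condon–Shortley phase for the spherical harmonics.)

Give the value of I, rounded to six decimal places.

-0.282095

Rules hold: Σm=0, L=8 even, 3≤3≤5.
N = 3·9·7 = 189
Δ = 2!·0!·6!/9! = 1/252
Racah Σ t=1..1: t=1:−1/36 = -1/36
⇒ 3j(1 4 3; 0 0 0)² = 4/63, sgn +1
Racah Σ t=0..0: t=0:+1/240 = 1/240
⇒ 3j(1 4 3; 1 -3 2)² = 1/12, sgn -1
4πI² = N·(3j₀)²·(3jₘ)² = 1/1
I = -1·√(1/4π) = -0.28209479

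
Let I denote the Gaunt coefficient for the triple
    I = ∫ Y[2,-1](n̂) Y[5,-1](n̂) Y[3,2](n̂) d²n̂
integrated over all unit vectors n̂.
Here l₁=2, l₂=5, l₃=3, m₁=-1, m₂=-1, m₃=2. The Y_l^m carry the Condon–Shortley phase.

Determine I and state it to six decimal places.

-0.117387

Rules hold: Σm=0, L=10 even, 3≤3≤7.
N = 5·11·7 = 385
Δ = 4!·0!·6!/11! = 1/2310
Racah Σ t=2..2: t=2:+1/144 = 1/144
⇒ 3j(2 5 3; 0 0 0)² = 10/231, sgn -1
Racah Σ t=3..3: t=3:−1/720 = -1/720
⇒ 3j(2 5 3; -1 -1 2)² = 4/385, sgn +1
4πI² = N·(3j₀)²·(3jₘ)² = 40/231
I = -1·√(0.17316/4π) = -0.11738675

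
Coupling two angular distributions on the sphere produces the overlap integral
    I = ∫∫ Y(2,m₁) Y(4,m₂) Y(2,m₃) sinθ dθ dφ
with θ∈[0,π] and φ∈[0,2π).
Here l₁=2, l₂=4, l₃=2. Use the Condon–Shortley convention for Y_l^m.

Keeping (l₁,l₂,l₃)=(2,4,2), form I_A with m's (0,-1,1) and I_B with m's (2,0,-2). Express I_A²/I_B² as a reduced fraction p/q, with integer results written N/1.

30/1

l's match ⇒ only the (l;m) 3-j factors differ between A and B.
A: triangle coeff Δ(2,4,2) = 1/630; Σ_t [2,2]: t=2:+1/24 = 1/24; (3j)²=1/21 [(2 4 2; 0 -1 1)], sign=-1
B: triangle coeff Δ(2,4,2) = 1/630; Σ_t [0,0]: t=0:+1/576 = 1/576; (3j)²=1/630 [(2 4 2; 2 0 -2)], sign=+1
I_A²/I_B² = (1/21)/(1/630) = 30/1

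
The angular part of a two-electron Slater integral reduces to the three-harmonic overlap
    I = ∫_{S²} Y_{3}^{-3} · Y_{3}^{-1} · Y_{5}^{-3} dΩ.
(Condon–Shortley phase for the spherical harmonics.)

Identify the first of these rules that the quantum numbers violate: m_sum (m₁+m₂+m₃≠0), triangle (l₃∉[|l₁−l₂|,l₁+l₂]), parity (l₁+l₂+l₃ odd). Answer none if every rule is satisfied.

m₁+m₂+m₃ = -3 − 1 − 3 = -7  ✗
triangle: |3−3|=0 ≤ l₃=5 ≤ 3+3=6
parity: l₁+l₂+l₃ = 11 is odd

m_sum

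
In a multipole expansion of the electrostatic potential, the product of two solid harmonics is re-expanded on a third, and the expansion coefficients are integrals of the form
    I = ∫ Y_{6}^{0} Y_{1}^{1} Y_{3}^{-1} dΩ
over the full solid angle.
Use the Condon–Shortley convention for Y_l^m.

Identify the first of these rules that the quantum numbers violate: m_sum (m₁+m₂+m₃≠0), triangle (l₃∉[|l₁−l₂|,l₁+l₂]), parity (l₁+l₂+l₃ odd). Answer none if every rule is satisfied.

Σmᵢ = 0  ✓
l₃∈[|l₁−l₂|,l₁+l₂]=[5,7], have l₃=3  ✗
Σlᵢ = 10 ⇒ even

triangle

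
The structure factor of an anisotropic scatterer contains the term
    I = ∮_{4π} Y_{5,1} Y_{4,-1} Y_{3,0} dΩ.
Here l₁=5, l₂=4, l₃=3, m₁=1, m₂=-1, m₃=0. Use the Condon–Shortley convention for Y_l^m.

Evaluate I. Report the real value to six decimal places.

-0.115089

Rules hold: Σm=0, L=12 even, 1≤3≤9.
N = 11·9·7 = 693
Δ = 6!·4!·2!/13! = 1/180180
Racah Σ t=2..4: t=2:+1/576 t=3:−1/144 t=4:+1/576 = -1/288
⇒ 3j(5 4 3; 0 0 0)² = 20/1001, sgn +1
Racah Σ t=1..3: t=1:−1/1440 t=2:+1/192 t=3:−1/432 = 19/8640
⇒ 3j(5 4 3; 1 -1 0)² = 361/30030, sgn -1
4πI² = N·(3j₀)²·(3jₘ)² = 2166/13013
I = -1·√(0.166449/4π) = -0.11508947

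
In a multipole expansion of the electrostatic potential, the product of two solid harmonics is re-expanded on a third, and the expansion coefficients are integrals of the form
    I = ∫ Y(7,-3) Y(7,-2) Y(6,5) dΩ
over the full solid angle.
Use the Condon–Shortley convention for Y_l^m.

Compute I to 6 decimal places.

-0.040990

Rules hold: Σm=0, L=20 even, 0≤6≤14.
N = 15·15·13 = 2925
Δ = 8!·6!·6!/21! = 1/2444321880
Racah Σ t=1..7: t=1:−1/2612736000 t=2:+1/20736000 t=3:−1/1658880 t=4:+1/746496 t=5:−1/1658880 t=6:+1/20736000 t=7:−1/2612736000 = 1/4354560
⇒ 3j(7 7 6; 0 0 0)² = 1000/138567, sgn +1
Racah Σ t=4..5: t=4:+1/49766400 t=5:−1/62208000 = 1/248832000
⇒ 3j(7 7 6; -3 -2 5)² = 21/20995, sgn -1
4πI² = N·(3j₀)²·(3jₘ)² = 315000/14919047
I = -1·√(0.0211139/4π) = -0.04099018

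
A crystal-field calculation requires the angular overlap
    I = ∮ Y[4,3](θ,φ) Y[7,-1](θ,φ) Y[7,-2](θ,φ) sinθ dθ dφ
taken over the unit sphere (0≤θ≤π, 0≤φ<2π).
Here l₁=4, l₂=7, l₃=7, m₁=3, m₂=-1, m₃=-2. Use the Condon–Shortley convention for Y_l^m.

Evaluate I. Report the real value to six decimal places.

Rules hold: Σm=0, L=18 even, 3≤7≤11.
N = 9·15·15 = 2025
Δ = 4!·4!·10!/19! = 1/58198140
Racah Σ t=0..4: t=0:+1/17418240 t=1:−1/622080 t=2:+1/230400 t=3:−1/622080 t=4:+1/17418240 = 1/806400
⇒ 3j(4 7 7; 0 0 0)² = 2268/230945, sgn -1
Racah Σ t=0..1: t=0:+1/2488320 t=1:−1/2073600 = -1/12441600
⇒ 3j(4 7 7; 3 -1 -2)² = 98/138567, sgn +1
4πI² = N·(3j₀)²·(3jₘ)² = 30005640/2133423721
I = -1·√(0.0140645/4π) = -0.03345476

-0.033455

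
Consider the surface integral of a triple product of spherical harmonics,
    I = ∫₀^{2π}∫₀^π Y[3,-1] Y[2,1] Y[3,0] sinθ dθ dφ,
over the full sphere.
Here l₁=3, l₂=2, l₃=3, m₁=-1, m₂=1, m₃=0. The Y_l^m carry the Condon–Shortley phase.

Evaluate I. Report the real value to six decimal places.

-0.059471

Checks pass: Σm=0; 8 even; l₃=3∈[1,5].
(2·3+1)(2·2+1)(2·3+1) = 245
Δ: 2! 4! 2! / 9! → 1/3780
sum: t=0:+1/24 t=1:−1/4 t=2:+1/24 = -1/6
3j²(3 2 3; 0 0 0) = Δ·Π!·Σ² = 4/105  (sign +1)
sum: t=1:−1/12 t=2:+1/8 = 1/24
3j²(3 2 3; -1 1 0) = Δ·Π!·Σ² = 1/210  (sign -1)
combine: 4πI² = 245·4/105·1/210 = 2/45
take √, sign -1: I = -0.05947080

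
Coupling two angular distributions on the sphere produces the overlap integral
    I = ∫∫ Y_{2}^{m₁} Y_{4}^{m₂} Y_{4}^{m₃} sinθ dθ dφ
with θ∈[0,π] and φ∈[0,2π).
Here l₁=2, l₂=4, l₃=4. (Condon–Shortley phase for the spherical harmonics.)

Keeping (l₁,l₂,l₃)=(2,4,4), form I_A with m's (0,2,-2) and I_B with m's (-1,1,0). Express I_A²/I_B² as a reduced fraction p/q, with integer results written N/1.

Shared (l₁,l₂,l₃)=(2,4,4): N and (l;000)² cancel in I_A²/I_B².
A: Δ = 2!·2!·6!/11! = 1/13860; Racah Σ t=0..2: t=0:+1/2880 t=1:−1/120 t=2:+1/192 = -1/360; ⇒ 3j(2 4 4; 0 2 -2)² = 16/3465, sgn -1
B: Δ = 2!·2!·6!/11! = 1/13860; Racah Σ t=1..2: t=1:−1/96 t=2:+1/72 = 1/288; ⇒ 3j(2 4 4; -1 1 0)² = 1/462, sgn +1
I_A²/I_B² = (16/3465)/(1/462) = 32/15

32/15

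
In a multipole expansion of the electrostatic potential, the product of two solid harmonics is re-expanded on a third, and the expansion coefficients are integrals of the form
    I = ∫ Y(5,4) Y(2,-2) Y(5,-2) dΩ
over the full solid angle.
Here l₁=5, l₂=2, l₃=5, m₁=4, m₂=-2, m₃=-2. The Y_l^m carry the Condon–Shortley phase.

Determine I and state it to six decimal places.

-0.137240

Checks pass: Σm=0; 12 even; l₃=5∈[3,7].
(2·5+1)(2·2+1)(2·5+1) = 605
Δ: 2! 8! 2! / 13! → 1/38610
sum: t=0:+1/2880 t=1:−1/576 t=2:+1/2880 = -1/960
3j²(5 2 5; 0 0 0) = Δ·Π!·Σ² = 10/429  (sign +1)
sum: t=0:+1/20160 = 1/20160
3j²(5 2 5; 4 -2 -2) = Δ·Π!·Σ² = 12/715  (sign -1)
combine: 4πI² = 605·10/429·12/715 = 40/169
take √, sign -1: I = -0.13724032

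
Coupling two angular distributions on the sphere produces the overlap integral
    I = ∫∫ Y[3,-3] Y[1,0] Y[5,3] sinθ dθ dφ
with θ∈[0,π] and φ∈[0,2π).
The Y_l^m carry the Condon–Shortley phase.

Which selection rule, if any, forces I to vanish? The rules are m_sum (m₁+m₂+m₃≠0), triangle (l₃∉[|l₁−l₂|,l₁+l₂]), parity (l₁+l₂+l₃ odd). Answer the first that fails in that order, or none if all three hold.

azimuthal sum: -3 + 0 + 3 = 0  ✓
2 ≤ 5 ≤ 4 (triangle on l)  ✗
L = 3 + 1 + 5 = 9 (odd)

triangle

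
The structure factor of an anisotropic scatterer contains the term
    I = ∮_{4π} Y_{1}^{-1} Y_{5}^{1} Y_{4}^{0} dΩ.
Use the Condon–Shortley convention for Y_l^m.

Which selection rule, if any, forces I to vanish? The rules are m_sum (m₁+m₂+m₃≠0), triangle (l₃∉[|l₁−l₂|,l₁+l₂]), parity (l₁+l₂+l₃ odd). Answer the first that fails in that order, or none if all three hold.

none

azimuthal sum: -1 + 1 + 0 = 0  ✓
4 ≤ 4 ≤ 6 (triangle on l)  ✓
L = 1 + 5 + 4 = 10 (even)  ✓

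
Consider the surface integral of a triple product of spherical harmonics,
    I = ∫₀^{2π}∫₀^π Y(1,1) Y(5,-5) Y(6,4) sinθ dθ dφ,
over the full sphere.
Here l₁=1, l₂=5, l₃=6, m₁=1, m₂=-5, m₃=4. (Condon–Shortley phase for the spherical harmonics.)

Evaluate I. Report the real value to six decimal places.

Checks pass: Σm=0; 12 even; l₃=6∈[4,6].
(2·1+1)(2·5+1)(2·6+1) = 429
Δ: 0! 2! 10! / 13! → 1/858
sum: t=0:+1/14400 = 1/14400
3j²(1 5 6; 0 0 0) = Δ·Π!·Σ² = 6/143  (sign +1)
sum: t=0:+1/7257600 = 1/7257600
3j²(1 5 6; 1 -5 4) = Δ·Π!·Σ² = 1/858  (sign +1)
combine: 4πI² = 429·6/143·1/858 = 3/143
take √, sign +1: I = 0.04085899

0.040859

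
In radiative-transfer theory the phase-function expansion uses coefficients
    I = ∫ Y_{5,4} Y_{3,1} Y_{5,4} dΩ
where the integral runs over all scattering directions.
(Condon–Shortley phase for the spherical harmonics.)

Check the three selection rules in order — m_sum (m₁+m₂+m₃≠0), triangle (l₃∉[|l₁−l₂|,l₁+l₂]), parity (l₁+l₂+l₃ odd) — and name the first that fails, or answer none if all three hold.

azimuthal sum: 4 + 1 + 4 = 9  ✗
2 ≤ 5 ≤ 8 (triangle on l)
L = 5 + 3 + 5 = 13 (odd)

m_sum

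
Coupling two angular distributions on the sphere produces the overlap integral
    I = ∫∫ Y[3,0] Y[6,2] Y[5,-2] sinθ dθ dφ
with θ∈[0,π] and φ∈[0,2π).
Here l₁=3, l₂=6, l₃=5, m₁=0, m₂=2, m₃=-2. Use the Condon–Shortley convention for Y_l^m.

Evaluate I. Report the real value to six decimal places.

0.058844

m-sum 0 ✓  L=14 even ✓  3≤5≤9 ✓
Π(2lᵢ+1) = 7×13×11 = 1001
triangle coeff Δ(3,6,5) = 1/675675
Σ_t [1,3]: t=1:−1/8640 t=2:+1/2304 t=3:−1/8640 = 7/34560
(3j)²=7/429 [(3 6 5; 0 0 0)], sign=-1
Σ_t [1,3]: t=1:−1/60480 t=2:+1/5760 t=3:−1/8640 = 1/24192
(3j)²=8/3003 [(3 6 5; 0 2 -2)], sign=-1
⇒ 4πI² = 56/1287
I = (+1)√(56/1287/(4π)) = 0.05884368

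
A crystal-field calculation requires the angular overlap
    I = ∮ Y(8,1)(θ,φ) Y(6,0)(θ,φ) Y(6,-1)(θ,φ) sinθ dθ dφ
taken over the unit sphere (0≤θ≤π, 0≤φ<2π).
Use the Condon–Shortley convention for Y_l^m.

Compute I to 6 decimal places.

-0.075007

m-sum 0 ✓  L=20 even ✓  2≤6≤14 ✓
Π(2lᵢ+1) = 17×13×13 = 2873
triangle coeff Δ(8,6,6) = 1/1309458150
Σ_t [2,6]: t=2:+1/49766400 t=3:−1/3110400 t=4:+1/1327104 t=5:−1/3110400 t=6:+1/49766400 = 1/6635520
(3j)²=350/46189 [(8 6 6; 0 0 0)], sign=+1
Σ_t [2,6]: t=2:+1/24883200 t=3:−1/2488320 t=4:+1/1658880 t=5:−1/6220800 t=6:+1/174182400 = 1/11612160
(3j)²=150/46189 [(8 6 6; 1 0 -1)], sign=-1
⇒ 4πI² = 52500/742577
I = (-1)√(52500/742577/(4π)) = -0.07500738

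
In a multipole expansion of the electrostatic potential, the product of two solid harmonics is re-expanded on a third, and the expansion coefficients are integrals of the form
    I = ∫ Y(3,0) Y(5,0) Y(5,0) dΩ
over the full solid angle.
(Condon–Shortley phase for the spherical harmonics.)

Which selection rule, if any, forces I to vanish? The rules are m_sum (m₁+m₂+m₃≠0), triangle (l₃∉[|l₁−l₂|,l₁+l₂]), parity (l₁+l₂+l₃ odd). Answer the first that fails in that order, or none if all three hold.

parity

m₁+m₂+m₃ = 0 + 0 + 0 = 0  ✓
triangle: |3−5|=2 ≤ l₃=5 ≤ 3+5=8  ✓
parity: l₁+l₂+l₃ = 13 is odd  ✗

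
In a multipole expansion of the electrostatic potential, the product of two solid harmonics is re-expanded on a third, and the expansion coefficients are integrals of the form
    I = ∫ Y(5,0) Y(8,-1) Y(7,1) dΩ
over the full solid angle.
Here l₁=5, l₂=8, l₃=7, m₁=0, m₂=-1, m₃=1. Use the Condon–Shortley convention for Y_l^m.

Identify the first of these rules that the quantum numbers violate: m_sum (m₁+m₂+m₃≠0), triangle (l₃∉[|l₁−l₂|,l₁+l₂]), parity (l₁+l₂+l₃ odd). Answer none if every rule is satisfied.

Σmᵢ = 0  ✓
l₃∈[|l₁−l₂|,l₁+l₂]=[3,13], have l₃=7  ✓
Σlᵢ = 20 ⇒ even  ✓

none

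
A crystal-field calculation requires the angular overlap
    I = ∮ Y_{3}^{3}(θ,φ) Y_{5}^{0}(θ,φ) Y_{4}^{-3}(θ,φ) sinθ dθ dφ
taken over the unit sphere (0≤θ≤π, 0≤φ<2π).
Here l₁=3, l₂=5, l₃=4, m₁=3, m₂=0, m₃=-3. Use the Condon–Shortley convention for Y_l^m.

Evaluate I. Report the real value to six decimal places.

-0.098140

Rules hold: Σm=0, L=12 even, 2≤4≤8.
N = 7·11·9 = 693
Δ = 4!·2!·6!/13! = 1/180180
Racah Σ t=1..3: t=1:−1/576 t=2:+1/144 t=3:−1/576 = 1/288
⇒ 3j(3 5 4; 0 0 0)² = 20/1001, sgn +1
Racah Σ t=0..0: t=0:+1/5760 = 1/5760
⇒ 3j(3 5 4; 3 0 -3)² = 5/572, sgn -1
4πI² = N·(3j₀)²·(3jₘ)² = 225/1859
I = -1·√(0.121033/4π) = -0.09814013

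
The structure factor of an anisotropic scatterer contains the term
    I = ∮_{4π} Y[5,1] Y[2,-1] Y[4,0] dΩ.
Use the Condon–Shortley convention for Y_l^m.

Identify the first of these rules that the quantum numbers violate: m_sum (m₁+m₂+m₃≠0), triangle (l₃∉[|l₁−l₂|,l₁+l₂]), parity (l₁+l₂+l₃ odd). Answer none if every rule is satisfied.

azimuthal sum: 1 − 1 + 0 = 0  ✓
3 ≤ 4 ≤ 7 (triangle on l)  ✓
L = 5 + 2 + 4 = 11 (odd)  ✗

parity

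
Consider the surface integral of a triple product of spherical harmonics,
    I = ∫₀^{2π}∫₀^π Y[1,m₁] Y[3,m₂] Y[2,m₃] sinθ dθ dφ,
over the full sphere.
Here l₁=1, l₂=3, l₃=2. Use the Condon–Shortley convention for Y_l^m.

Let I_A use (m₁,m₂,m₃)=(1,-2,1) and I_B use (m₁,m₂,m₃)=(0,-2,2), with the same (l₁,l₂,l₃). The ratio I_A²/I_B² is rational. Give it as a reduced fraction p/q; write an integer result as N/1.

2/1

Same 1,3,2: normalisation and zero-m 3j drop out of the ratio.
A: Δ: 2! 0! 4! / 7! → 1/105; sum: t=0:+1/12 = 1/12; 3j²(1 3 2; 1 -2 1) = Δ·Π!·Σ² = 2/21  (sign -1)
B: Δ: 2! 0! 4! / 7! → 1/105; sum: t=1:−1/24 = -1/24; 3j²(1 3 2; 0 -2 2) = Δ·Π!·Σ² = 1/21  (sign -1)
I_A²/I_B² = (2/21)/(1/21) = 2/1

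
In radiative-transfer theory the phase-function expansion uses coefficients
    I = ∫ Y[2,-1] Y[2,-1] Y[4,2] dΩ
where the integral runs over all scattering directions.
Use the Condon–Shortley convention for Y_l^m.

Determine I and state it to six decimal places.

0.254875

Rules hold: Σm=0, L=8 even, 0≤4≤4.
N = 5·5·9 = 225
Δ = 0!·4!·4!/9! = 1/630
Racah Σ t=0..0: t=0:+1/16 = 1/16
⇒ 3j(2 2 4; 0 0 0)² = 2/35, sgn +1
Racah Σ t=0..0: t=0:+1/36 = 1/36
⇒ 3j(2 2 4; -1 -1 2)² = 4/63, sgn +1
4πI² = N·(3j₀)²·(3jₘ)² = 40/49
I = +1·√(0.816327/4π) = 0.25487487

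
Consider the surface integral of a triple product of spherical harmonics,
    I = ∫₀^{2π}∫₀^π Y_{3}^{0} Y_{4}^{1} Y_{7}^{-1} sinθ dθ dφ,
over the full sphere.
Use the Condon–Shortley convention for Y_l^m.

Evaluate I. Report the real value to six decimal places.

-0.225497

m-sum 0 ✓  L=14 even ✓  1≤7≤7 ✓
Π(2lᵢ+1) = 7×9×15 = 945
triangle coeff Δ(3,4,7) = 1/45045
Σ_t [0,0]: t=0:+1/20736 = 1/20736
(3j)²=35/1287 [(3 4 7; 0 0 0)], sign=-1
Σ_t [0,0]: t=0:+1/25920 = 1/25920
(3j)²=32/1287 [(3 4 7; 0 1 -1)], sign=+1
⇒ 4πI² = 39200/61347
I = (-1)√(39200/61347/(4π)) = -0.22549735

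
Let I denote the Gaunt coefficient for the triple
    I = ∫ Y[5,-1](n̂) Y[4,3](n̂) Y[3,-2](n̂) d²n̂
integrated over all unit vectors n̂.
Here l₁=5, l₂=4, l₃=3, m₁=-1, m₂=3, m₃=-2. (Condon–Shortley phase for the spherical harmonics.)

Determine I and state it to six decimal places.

0.160929

Rules hold: Σm=0, L=12 even, 1≤3≤9.
N = 11·9·7 = 693
Δ = 6!·4!·2!/13! = 1/180180
Racah Σ t=2..4: t=2:+1/576 t=3:−1/144 t=4:+1/576 = -1/288
⇒ 3j(5 4 3; 0 0 0)² = 20/1001, sgn +1
Racah Σ t=5..6: t=5:−1/1440 t=6:+1/17280 = -11/17280
⇒ 3j(5 4 3; -1 3 -2)² = 11/468, sgn +1
4πI² = N·(3j₀)²·(3jₘ)² = 55/169
I = +1·√(0.325444/4π) = 0.16092854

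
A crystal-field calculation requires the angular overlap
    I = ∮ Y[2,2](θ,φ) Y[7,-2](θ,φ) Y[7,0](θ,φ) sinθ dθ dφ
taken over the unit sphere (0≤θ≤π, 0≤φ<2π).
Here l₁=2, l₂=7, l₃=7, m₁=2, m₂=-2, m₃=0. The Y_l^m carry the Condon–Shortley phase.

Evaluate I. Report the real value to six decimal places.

m-sum 0 ✓  L=16 even ✓  5≤7≤9 ✓
Π(2lᵢ+1) = 5×15×15 = 1125
triangle coeff Δ(2,7,7) = 1/185640
Σ_t [0,2]: t=0:+1/2419200 t=1:−1/518400 t=2:+1/2419200 = -1/907200
(3j)²=56/3315 [(2 7 7; 0 0 0)], sign=+1
Σ_t [0,0]: t=0:+1/2419200 = 1/2419200
(3j)²=27/1105 [(2 7 7; 2 -2 0)], sign=-1
⇒ 4πI² = 22680/48841
I = (-1)√(22680/48841/(4π)) = -0.19223140

-0.192231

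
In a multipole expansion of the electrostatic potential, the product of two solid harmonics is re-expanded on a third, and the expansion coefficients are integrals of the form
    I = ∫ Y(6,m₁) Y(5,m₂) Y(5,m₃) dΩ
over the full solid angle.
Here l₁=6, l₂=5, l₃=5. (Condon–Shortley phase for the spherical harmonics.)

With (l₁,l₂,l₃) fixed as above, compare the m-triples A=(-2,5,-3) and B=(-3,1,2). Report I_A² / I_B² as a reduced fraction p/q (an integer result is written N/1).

Same 6,5,5: normalisation and zero-m 3j drop out of the ratio.
A: Δ: 6! 6! 4! / 17! → 1/28588560; sum: t=6:+1/829440 = 1/829440; 3j²(6 5 5; -2 5 -3) = Δ·Π!·Σ² = 35/2431  (sign +1)
B: Δ: 6! 6! 4! / 17! → 1/28588560; sum: t=3:−1/155520 t=4:+1/23040 t=5:−1/34560 t=6:+1/622080 = 1/103680; 3j²(6 5 5; -3 1 2) = Δ·Π!·Σ² = 9/2431  (sign -1)
I_A²/I_B² = (35/2431)/(9/2431) = 35/9

35/9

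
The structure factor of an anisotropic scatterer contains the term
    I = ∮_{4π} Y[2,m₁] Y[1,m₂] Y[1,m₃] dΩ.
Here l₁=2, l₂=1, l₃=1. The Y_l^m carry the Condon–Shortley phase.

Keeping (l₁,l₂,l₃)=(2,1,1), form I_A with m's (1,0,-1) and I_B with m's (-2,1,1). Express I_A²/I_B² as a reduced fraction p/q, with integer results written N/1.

Same 2,1,1: normalisation and zero-m 3j drop out of the ratio.
A: Δ: 2! 2! 0! / 5! → 1/30; sum: t=1:−1/2 = -1/2; 3j²(2 1 1; 1 0 -1) = Δ·Π!·Σ² = 1/10  (sign -1)
B: Δ: 2! 2! 0! / 5! → 1/30; sum: t=2:+1/4 = 1/4; 3j²(2 1 1; -2 1 1) = Δ·Π!·Σ² = 1/5  (sign +1)
I_A²/I_B² = (1/10)/(1/5) = 1/2

1/2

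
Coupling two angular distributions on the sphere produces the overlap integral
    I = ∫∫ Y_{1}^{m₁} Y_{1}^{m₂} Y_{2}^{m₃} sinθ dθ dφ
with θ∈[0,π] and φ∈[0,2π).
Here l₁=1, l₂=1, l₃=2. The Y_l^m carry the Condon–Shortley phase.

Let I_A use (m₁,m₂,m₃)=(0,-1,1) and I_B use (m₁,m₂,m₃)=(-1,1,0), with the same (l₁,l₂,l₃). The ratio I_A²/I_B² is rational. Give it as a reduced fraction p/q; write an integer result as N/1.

3/1

Shared (l₁,l₂,l₃)=(1,1,2): N and (l;000)² cancel in I_A²/I_B².
A: Δ = 0!·2!·2!/5! = 1/30; Racah Σ t=0..0: t=0:+1/2 = 1/2; ⇒ 3j(1 1 2; 0 -1 1)² = 1/10, sgn -1
B: Δ = 0!·2!·2!/5! = 1/30; Racah Σ t=0..0: t=0:+1/4 = 1/4; ⇒ 3j(1 1 2; -1 1 0)² = 1/30, sgn +1
I_A²/I_B² = (1/10)/(1/30) = 3/1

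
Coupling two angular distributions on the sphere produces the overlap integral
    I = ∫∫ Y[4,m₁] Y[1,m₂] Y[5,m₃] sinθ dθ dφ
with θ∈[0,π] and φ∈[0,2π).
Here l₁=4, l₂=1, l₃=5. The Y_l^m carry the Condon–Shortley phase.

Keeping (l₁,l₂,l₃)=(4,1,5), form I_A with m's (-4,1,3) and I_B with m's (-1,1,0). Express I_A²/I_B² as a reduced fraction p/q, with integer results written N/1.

l's match ⇒ only the (l;m) 3-j factors differ between A and B.
A: triangle coeff Δ(4,1,5) = 1/495; Σ_t [0,0]: t=0:+1/80640 = 1/80640; (3j)²=1/495 [(4 1 5; -4 1 3)], sign=+1
B: triangle coeff Δ(4,1,5) = 1/495; Σ_t [0,0]: t=0:+1/1440 = 1/1440; (3j)²=2/99 [(4 1 5; -1 1 0)], sign=-1
I_A²/I_B² = (1/495)/(2/99) = 1/10

1/10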